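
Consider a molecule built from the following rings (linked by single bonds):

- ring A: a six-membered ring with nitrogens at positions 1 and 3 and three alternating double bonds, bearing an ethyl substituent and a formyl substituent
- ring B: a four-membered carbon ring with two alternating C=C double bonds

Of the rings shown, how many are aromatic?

Ring A is planar and fully conjugated; 3 ring double bonds give 6 π electrons. Since 6 = 4n+2 (n=1), ring A is aromatic (pyrimidine).
Ring B has only sp² ring atoms; a planar conformation would have a fully conjugated π system of 4 electrons. But 4 = 4(1), which is 4n not 4n+2, so ring B is not aromatic (cyclobutadiene) — cyclobutadiene is antiaromatic and distorts to a rectangle.
Aromatic: A. Total: 1.

1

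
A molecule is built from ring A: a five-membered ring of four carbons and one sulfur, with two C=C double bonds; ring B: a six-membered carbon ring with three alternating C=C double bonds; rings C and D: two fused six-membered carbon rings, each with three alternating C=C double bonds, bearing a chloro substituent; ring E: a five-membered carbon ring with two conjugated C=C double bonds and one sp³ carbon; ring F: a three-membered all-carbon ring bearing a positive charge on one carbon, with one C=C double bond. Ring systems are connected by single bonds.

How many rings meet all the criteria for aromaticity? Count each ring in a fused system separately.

Ring A is fully conjugated (every ring atom contributes a p orbital); 2 ring double bonds (4 π electrons) plus a heteroatom lone pair (2) give 6 π electrons. Since 6 = 4n+2 (n=1), ring A is aromatic (thiophene).
Ring B is fully conjugated (every ring atom contributes a p orbital); 3 ring double bonds give 6 π electrons. Since 6 = 4n+2 (n=1), ring B is aromatic (benzene).
Rings C and D form a fused bicyclic system with 10 sp² atoms and 10 π electrons from ring double bonds. 10 = 4(2)+2, so the system is aromatic and both rings count as aromatic (naphthalene).
Ring E has one sp³ carbon, so it is not fully conjugated — not aromatic (cyclopentadiene).
Ring F is fully conjugated (every ring atom contributes a p orbital); 1 ring double bond (2 π electrons) plus the carbocation's empty p orbital (0, but keeps the ring conjugated) give 2 π electrons. 2 = 4(0)+2, so ring F is aromatic (cyclopropenyl cation).
Aromatic: A, B, C, D, F. Total: 5.

5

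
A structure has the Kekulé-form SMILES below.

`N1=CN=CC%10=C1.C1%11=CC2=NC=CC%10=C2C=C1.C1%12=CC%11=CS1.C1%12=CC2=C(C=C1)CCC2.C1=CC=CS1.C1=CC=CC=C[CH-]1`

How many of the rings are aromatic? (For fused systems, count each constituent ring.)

6

The SMILES encodes a six-membered ring with nitrogens at positions 1 and 3 and three alternating double bonds; two fused six-membered rings, each with three alternating double bonds; one ring is all carbon and the other has one ring nitrogen; a five-membered ring of four carbons and one sulfur, with two C=C double bonds; a six-membered carbon ring with three alternating C=C double bonds, fused to a saturated five-membered carbon ring; a five-membered ring of four carbons and one sulfur, with two C=C double bonds; a seven-membered all-carbon ring bearing a negative charge on one carbon, with three C=C double bonds.
The 6-membered ring with two nitrogens (1,3) has a continuous p-orbital overlap around the ring; 3 ring double bonds give 6 π electrons. 6 = 4(1)+2, so it is aromatic (pyrimidine).
The fused 6/6-membered bicyclic (with one nitrogen) is a single π system with 10 sp² atoms and 10 π electrons from ring double bonds. 10 = 4(2)+2, so the system is aromatic and both rings count as aromatic (quinoline).
The 5-membered ring with one sulfur is fully conjugated (every ring atom contributes a p orbital); 2 ring double bonds (4 π electrons) plus a heteroatom lone pair (2) give 6 π electrons. 6 = 4(1)+2, so it is aromatic (thiophene).
The 6-membered ring is planar and fully conjugated; 3 ring double bonds give 6 π electrons. That satisfies 4n+2 with n=1, so it is aromatic (benzene ring).
The 5-membered ring has three sp³ carbons, so it is not fully conjugated — not aromatic (cyclopentane ring).
The second 5-membered ring with one sulfur is fully conjugated (every ring atom contributes a p orbital); 2 ring double bonds (4 π electrons) plus a heteroatom lone pair (2) give 6 π electrons. 6 = 4(1)+2, so it is aromatic (thiophene).
The 7-membered ring has only sp² ring atoms; a planar conformation would have a fully conjugated π system of 8 electrons. But 8 = 4(2), which is 4n not 4n+2, so it is not aromatic (cycloheptatrienyl anion).
6 of the 8 rings are aromatic. Total: 6.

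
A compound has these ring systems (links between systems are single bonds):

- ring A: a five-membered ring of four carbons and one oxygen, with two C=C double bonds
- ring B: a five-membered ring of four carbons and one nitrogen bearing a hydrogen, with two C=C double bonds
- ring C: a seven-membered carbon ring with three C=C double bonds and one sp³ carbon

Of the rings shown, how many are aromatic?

2

Ring A is planar and fully conjugated; 2 ring double bonds (4 π electrons) plus a heteroatom lone pair (2) give 6 π electrons. 6 = 4(1)+2, so ring A is aromatic (furan).
Ring B is fully conjugated (every ring atom contributes a p orbital); 2 ring double bonds (4 π electrons) plus a heteroatom lone pair (2) give 6 π electrons. Since 6 = 4n+2 (n=1), ring B is aromatic (pyrrole).
Ring C has one sp³ carbon, so it is not fully conjugated — not aromatic (cycloheptatriene).
Aromatic: A, B. Total: 2.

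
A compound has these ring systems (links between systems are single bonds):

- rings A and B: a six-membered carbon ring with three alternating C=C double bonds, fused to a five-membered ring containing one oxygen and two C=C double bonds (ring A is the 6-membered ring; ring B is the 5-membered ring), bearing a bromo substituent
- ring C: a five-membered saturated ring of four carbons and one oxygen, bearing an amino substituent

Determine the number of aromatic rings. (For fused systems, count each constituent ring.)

Rings A and B form a fused bicyclic system (with one oxygen) with 9 sp² atoms and 10 π electrons from ring double bonds plus a heteroatom lone pair. 10 = 4(2)+2, so the system is aromatic and both rings count as aromatic (benzofuran).
Ring C has only sp³ atoms, so it is not fully conjugated — not aromatic (tetrahydrofuran).
Aromatic: A, B. Total: 2.

2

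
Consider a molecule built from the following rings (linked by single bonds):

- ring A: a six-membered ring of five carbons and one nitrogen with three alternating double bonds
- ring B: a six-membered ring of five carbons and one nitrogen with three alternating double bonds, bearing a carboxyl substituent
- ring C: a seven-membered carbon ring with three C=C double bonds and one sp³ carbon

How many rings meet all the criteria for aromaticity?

2

Ring A is planar and fully conjugated; 3 ring double bonds give 6 π electrons. That satisfies 4n+2 with n=1, so ring A is aromatic (pyridine).
Ring B is fully conjugated (every ring atom contributes a p orbital); 3 ring double bonds give 6 π electrons. Since 6 = 4n+2 (n=1), ring B is aromatic (pyridine).
Ring C has one sp³ carbon, so it is not fully conjugated — not aromatic (cycloheptatriene).
Aromatic: A, B. Total: 2.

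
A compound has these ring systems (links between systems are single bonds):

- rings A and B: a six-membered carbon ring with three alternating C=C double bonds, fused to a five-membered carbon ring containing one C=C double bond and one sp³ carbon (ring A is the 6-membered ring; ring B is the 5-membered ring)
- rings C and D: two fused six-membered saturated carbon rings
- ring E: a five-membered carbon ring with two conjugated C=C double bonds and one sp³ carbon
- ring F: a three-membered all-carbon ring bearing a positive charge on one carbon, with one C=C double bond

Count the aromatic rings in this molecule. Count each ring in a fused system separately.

Ring A is fully conjugated (every ring atom contributes a p orbital); 3 ring double bonds give 6 π electrons. 6 = 4(1)+2, so ring A is aromatic (benzene ring).
Ring B has one sp³ carbon, so it is not fully conjugated — not aromatic (cyclopentene ring).
Ring C has only sp³ atoms, so it is not fully conjugated — not aromatic (cyclohexane ring).
Ring D has only sp³ atoms, so it is not fully conjugated — not aromatic (cyclohexane ring).
Ring E has one sp³ carbon, so it is not fully conjugated — not aromatic (cyclopentadiene).
Ring F is fully conjugated (every ring atom contributes a p orbital); 1 ring double bond (2 π electrons) plus the carbocation's empty p orbital (0, but keeps the ring conjugated) give 2 π electrons. Since 2 = 4n+2 (n=0), ring F is aromatic (cyclopropenyl cation).
Aromatic: A, F. Total: 2.

2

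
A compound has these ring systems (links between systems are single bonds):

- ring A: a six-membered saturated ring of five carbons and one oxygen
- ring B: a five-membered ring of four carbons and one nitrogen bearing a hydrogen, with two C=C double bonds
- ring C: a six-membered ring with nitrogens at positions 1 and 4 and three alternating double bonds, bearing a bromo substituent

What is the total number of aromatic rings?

Ring A has only sp³ atoms, so it is not fully conjugated — not aromatic (tetrahydropyran).
Ring B has a continuous p-orbital overlap around the ring; 2 ring double bonds (4 π electrons) plus a heteroatom lone pair (2) give 6 π electrons. Since 6 = 4n+2 (n=1), ring B is aromatic (pyrrole).
Ring C is planar and fully conjugated; 3 ring double bonds give 6 π electrons. Since 6 = 4n+2 (n=1), ring C is aromatic (pyrazine).
Aromatic: B, C. Total: 2.

2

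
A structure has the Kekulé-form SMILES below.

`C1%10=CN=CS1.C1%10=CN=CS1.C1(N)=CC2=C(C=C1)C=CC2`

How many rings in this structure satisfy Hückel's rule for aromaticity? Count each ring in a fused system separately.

The SMILES encodes a five-membered ring with a sulfur at position 1 and a nitrogen at position 3 (in a C=N bond), with two double bonds; a five-membered ring with a sulfur at position 1 and a nitrogen at position 3 (in a C=N bond), with two double bonds; a six-membered carbon ring with three alternating C=C double bonds, fused to a five-membered carbon ring containing one C=C double bond and one sp³ carbon.
The 5-membered ring with one sulfur and one =N– is planar and fully conjugated; 2 ring double bonds (4 π electrons) plus a heteroatom lone pair (2) give 6 π electrons. 6 = 4(1)+2, so it is aromatic (thiazole).
The second 5-membered ring with one sulfur and one =N– has a continuous p-orbital overlap around the ring; 2 ring double bonds (4 π electrons) plus a heteroatom lone pair (2) give 6 π electrons. 6 = 4(1)+2, so it is aromatic (thiazole).
The 6-membered ring is fully conjugated (every ring atom contributes a p orbital); 3 ring double bonds give 6 π electrons. Since 6 = 4n+2 (n=1), it is aromatic (benzene ring).
The 5-membered ring has one sp³ carbon, so it is not fully conjugated — not aromatic (cyclopentene ring).
3 of the 4 rings are aromatic. Total: 3.

3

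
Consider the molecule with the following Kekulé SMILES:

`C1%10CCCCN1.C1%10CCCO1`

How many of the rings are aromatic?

The SMILES encodes a six-membered saturated ring of five carbons and one N–H nitrogen; a five-membered saturated ring of four carbons and one oxygen.
The 6-membered ring with one N–H has only sp³ atoms, so it is not fully conjugated — not aromatic (piperidine).
The 5-membered ring with one oxygen has only sp³ atoms, so it is not fully conjugated — not aromatic (tetrahydrofuran).
None of the rings are aromatic. Total: 0.

0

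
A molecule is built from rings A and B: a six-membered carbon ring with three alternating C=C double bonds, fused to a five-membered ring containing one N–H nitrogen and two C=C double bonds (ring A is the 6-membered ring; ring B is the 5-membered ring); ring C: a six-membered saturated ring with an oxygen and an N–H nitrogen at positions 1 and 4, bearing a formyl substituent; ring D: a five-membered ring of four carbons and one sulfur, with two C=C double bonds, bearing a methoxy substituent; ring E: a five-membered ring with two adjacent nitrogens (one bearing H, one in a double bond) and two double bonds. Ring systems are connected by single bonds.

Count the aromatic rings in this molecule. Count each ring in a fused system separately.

Rings A and B form a fused bicyclic system (with one N–H) with 9 sp² atoms and 10 π electrons from ring double bonds plus a heteroatom lone pair. 10 = 4(2)+2, so the system is aromatic and both rings count as aromatic (indole).
Ring C has only sp³ atoms, so it is not fully conjugated — not aromatic (morpholine).
Ring D is fully conjugated (every ring atom contributes a p orbital); 2 ring double bonds (4 π electrons) plus a heteroatom lone pair (2) give 6 π electrons. That satisfies 4n+2 with n=1, so ring D is aromatic (thiophene).
Ring E is planar and fully conjugated; 2 ring double bonds (4 π electrons) plus a heteroatom lone pair (2) give 6 π electrons. Since 6 = 4n+2 (n=1), ring E is aromatic (pyrazole).
Aromatic: A, B, D, E. Total: 4.

4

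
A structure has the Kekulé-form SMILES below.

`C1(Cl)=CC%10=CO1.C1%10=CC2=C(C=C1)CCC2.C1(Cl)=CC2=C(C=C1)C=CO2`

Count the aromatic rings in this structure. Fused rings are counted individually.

The SMILES encodes a five-membered ring of four carbons and one oxygen, with two C=C double bonds; a six-membered carbon ring with three alternating C=C double bonds, fused to a saturated five-membered carbon ring; a six-membered carbon ring with three alternating C=C double bonds, fused to a five-membered ring containing one oxygen and two C=C double bonds.
The 5-membered ring with one oxygen has a continuous p-orbital overlap around the ring; 2 ring double bonds (4 π electrons) plus a heteroatom lone pair (2) give 6 π electrons. Since 6 = 4n+2 (n=1), it is aromatic (furan).
The 6-membered ring is fully conjugated (every ring atom contributes a p orbital); 3 ring double bonds give 6 π electrons. Since 6 = 4n+2 (n=1), it is aromatic (benzene ring).
The 5-membered ring has three sp³ carbons, so it is not fully conjugated — not aromatic (cyclopentane ring).
The fused 6/5-membered bicyclic (with one oxygen) is a single π system with 9 sp² atoms and 10 π electrons from ring double bonds plus a heteroatom lone pair. 10 = 4(2)+2, so the system is aromatic and both rings count as aromatic (benzofuran).
4 of the 5 rings are aromatic. Total: 4.

4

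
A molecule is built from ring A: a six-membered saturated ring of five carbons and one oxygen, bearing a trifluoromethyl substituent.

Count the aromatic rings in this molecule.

0

Ring A has only sp³ atoms, so it is not fully conjugated — not aromatic (tetrahydropyran).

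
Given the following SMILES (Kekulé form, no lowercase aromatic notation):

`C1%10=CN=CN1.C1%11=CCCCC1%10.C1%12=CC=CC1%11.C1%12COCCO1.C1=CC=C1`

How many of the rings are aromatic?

1

The SMILES encodes a five-membered ring with nitrogens at positions 1 and 3 (one bearing H, one in a C=N bond) and two double bonds; a six-membered carbon ring with one C=C double bond; a five-membered carbon ring with two conjugated C=C double bonds and one sp³ carbon; a six-membered saturated ring with oxygens at positions 1 and 4; a four-membered carbon ring with two alternating C=C double bonds.
The 5-membered ring with two nitrogens (one N–H, one =N–) is fully conjugated (every ring atom contributes a p orbital); 2 ring double bonds (4 π electrons) plus a heteroatom lone pair (2) give 6 π electrons. 6 = 4(1)+2, so it is aromatic (imidazole).
The 6-membered ring has four sp³ carbons, so it is not fully conjugated — not aromatic (cyclohexene).
The 5-membered ring has one sp³ carbon, so it is not fully conjugated — not aromatic (cyclopentadiene).
The 6-membered ring with two oxygens (1,4) has only sp³ atoms, so it is not fully conjugated — not aromatic (1,4-dioxane).
The 4-membered ring has only sp² ring atoms; a planar conformation would have a fully conjugated π system of 4 electrons. But 4 = 4(1), which is 4n not 4n+2, so it is not aromatic (cyclobutadiene) — cyclobutadiene is antiaromatic and distorts to a rectangle.
1 of the 5 rings is aromatic. Total: 1.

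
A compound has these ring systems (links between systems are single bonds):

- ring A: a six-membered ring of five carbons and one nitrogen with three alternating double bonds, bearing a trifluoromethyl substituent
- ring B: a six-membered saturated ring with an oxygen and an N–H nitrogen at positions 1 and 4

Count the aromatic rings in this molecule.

1

Ring A has a continuous p-orbital overlap around the ring; 3 ring double bonds give 6 π electrons. That satisfies 4n+2 with n=1, so ring A is aromatic (pyridine).
Ring B has only sp³ atoms, so it is not fully conjugated — not aromatic (morpholine).
Aromatic: A. Total: 1.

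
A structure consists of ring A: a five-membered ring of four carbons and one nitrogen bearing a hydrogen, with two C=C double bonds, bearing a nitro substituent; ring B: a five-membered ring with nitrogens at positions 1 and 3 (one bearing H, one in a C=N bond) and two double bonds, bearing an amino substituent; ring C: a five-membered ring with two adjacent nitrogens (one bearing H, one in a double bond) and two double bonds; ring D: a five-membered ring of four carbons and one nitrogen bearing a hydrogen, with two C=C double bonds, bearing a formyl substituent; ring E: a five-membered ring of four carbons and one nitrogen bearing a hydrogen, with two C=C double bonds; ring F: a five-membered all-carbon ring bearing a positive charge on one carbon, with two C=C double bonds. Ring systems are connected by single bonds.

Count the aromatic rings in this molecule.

Ring A is planar and fully conjugated; 2 ring double bonds (4 π electrons) plus a heteroatom lone pair (2) give 6 π electrons. 6 = 4(1)+2, so ring A is aromatic (pyrrole).
Ring B has a continuous p-orbital overlap around the ring; 2 ring double bonds (4 π electrons) plus a heteroatom lone pair (2) give 6 π electrons. 6 = 4(1)+2, so ring B is aromatic (imidazole).
Ring C is fully conjugated (every ring atom contributes a p orbital); 2 ring double bonds (4 π electrons) plus a heteroatom lone pair (2) give 6 π electrons. Since 6 = 4n+2 (n=1), ring C is aromatic (pyrazole).
Ring D is fully conjugated (every ring atom contributes a p orbital); 2 ring double bonds (4 π electrons) plus a heteroatom lone pair (2) give 6 π electrons. Since 6 = 4n+2 (n=1), ring D is aromatic (pyrrole).
Ring E has a continuous p-orbital overlap around the ring; 2 ring double bonds (4 π electrons) plus a heteroatom lone pair (2) give 6 π electrons. Since 6 = 4n+2 (n=1), ring E is aromatic (pyrrole).
Ring F has only sp² ring atoms; a planar conformation would have a fully conjugated π system of 4 electrons. But 4 = 4(1), which is 4n not 4n+2, so ring F is not aromatic (cyclopentadienyl cation).
Aromatic: A, B, C, D, E. Total: 5.

5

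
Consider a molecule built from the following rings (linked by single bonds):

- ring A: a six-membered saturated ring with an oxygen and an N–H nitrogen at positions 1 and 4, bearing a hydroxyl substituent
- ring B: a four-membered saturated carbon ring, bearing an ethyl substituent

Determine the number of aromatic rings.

0

Ring A has only sp³ atoms, so it is not fully conjugated — not aromatic (morpholine).
Ring B has only sp³ atoms, so it is not fully conjugated — not aromatic (cyclobutane).
No ring is aromatic. Total: 0.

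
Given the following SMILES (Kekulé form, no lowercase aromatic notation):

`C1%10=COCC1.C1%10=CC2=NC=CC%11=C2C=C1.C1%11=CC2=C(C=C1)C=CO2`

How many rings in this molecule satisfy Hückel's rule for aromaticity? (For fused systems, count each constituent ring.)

The SMILES encodes a five-membered ring of four carbons and one oxygen, with one C=C double bond and two sp³ carbons; two fused six-membered rings, each with three alternating double bonds; one ring is all carbon and the other has one ring nitrogen; a six-membered carbon ring with three alternating C=C double bonds, fused to a five-membered ring containing one oxygen and two C=C double bonds.
The 5-membered ring with one oxygen has two sp³ carbons, so it is not fully conjugated — not aromatic (2,3-dihydrofuran).
The fused 6/6-membered bicyclic (with one nitrogen) is a single π system with 10 sp² atoms and 10 π electrons from ring double bonds. 10 = 4(2)+2, so the system is aromatic and both rings count as aromatic (quinoline).
The fused 6/5-membered bicyclic (with one oxygen) is a single π system with 9 sp² atoms and 10 π electrons from ring double bonds plus a heteroatom lone pair. 10 = 4(2)+2, so the system is aromatic and both rings count as aromatic (benzofuran).
4 of the 5 rings are aromatic. Total: 4.

4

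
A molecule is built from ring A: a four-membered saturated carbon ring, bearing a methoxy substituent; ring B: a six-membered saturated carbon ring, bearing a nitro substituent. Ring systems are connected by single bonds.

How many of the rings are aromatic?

0

Ring A has only sp³ atoms, so it is not fully conjugated — not aromatic (cyclobutane).
Ring B has only sp³ atoms, so it is not fully conjugated — not aromatic (cyclohexane).
No ring is aromatic. Total: 0.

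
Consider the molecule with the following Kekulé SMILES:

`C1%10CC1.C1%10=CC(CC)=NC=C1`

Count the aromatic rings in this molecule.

The SMILES encodes a three-membered saturated carbon ring; a six-membered ring of five carbons and one nitrogen with three alternating double bonds.
The 3-membered ring has only sp³ atoms, so it is not fully conjugated — not aromatic (cyclopropane).
The 6-membered ring with one nitrogen is planar and fully conjugated; 3 ring double bonds give 6 π electrons. That satisfies 4n+2 with n=1, so it is aromatic (pyridine).
1 of the 2 rings is aromatic. Total: 1.

1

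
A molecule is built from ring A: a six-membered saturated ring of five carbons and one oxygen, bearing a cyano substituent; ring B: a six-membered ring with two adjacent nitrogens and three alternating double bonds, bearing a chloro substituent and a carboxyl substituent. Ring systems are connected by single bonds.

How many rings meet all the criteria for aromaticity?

1

Ring A has only sp³ atoms, so it is not fully conjugated — not aromatic (tetrahydropyran).
Ring B has a continuous p-orbital overlap around the ring; 3 ring double bonds give 6 π electrons. That satisfies 4n+2 with n=1, so ring B is aromatic (pyridazine).
Aromatic: B. Total: 1.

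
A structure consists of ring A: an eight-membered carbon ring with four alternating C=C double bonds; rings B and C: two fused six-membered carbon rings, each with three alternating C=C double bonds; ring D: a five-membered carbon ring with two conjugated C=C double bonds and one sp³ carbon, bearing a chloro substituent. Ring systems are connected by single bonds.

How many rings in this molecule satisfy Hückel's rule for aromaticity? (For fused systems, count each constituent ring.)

Ring A has only sp² ring atoms; a planar conformation would have a fully conjugated π system of 8 electrons. But 8 = 4(2), which is 4n not 4n+2, so ring A is not aromatic (cyclooctatetraene) — cyclooctatetraene distorts into a non-planar tub to avoid antiaromaticity.
Rings B and C form a fused bicyclic system with 10 sp² atoms and 10 π electrons from ring double bonds. 10 = 4(2)+2, so the system is aromatic and both rings count as aromatic (naphthalene).
Ring D has one sp³ carbon, so it is not fully conjugated — not aromatic (cyclopentadiene).
Aromatic: B, C. Total: 2.

2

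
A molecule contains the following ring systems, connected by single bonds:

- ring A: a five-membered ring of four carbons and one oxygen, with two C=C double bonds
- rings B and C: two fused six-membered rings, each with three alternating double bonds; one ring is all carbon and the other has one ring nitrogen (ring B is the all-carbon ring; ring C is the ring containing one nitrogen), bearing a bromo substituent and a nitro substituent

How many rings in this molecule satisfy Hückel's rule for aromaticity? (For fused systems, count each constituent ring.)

Ring A has a continuous p-orbital overlap around the ring; 2 ring double bonds (4 π electrons) plus a heteroatom lone pair (2) give 6 π electrons. 6 = 4(1)+2, so ring A is aromatic (furan).
Rings B and C form a fused bicyclic system (with one nitrogen) with 10 sp² atoms and 10 π electrons from ring double bonds. 10 = 4(2)+2, so the system is aromatic and both rings count as aromatic (quinoline).
Aromatic: A, B, C. Total: 3.

3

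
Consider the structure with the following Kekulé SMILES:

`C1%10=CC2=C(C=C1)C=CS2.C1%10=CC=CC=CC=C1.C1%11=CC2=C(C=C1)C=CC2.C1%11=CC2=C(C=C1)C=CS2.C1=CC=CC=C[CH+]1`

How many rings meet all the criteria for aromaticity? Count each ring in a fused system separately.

The SMILES encodes a six-membered carbon ring with three alternating C=C double bonds, fused to a five-membered ring containing one sulfur and two C=C double bonds; an eight-membered carbon ring with four alternating C=C double bonds; a six-membered carbon ring with three alternating C=C double bonds, fused to a five-membered carbon ring containing one C=C double bond and one sp³ carbon; a six-membered carbon ring with three alternating C=C double bonds, fused to a five-membered ring containing one sulfur and two C=C double bonds; a seven-membered all-carbon ring bearing a positive charge on one carbon, with three C=C double bonds.
The fused 6/5-membered bicyclic (with one sulfur) is a single π system with 9 sp² atoms and 10 π electrons from ring double bonds plus a heteroatom lone pair. 10 = 4(2)+2, so the system is aromatic and both rings count as aromatic (benzothiophene).
The 8-membered ring has only sp² ring atoms; a planar conformation would have a fully conjugated π system of 8 electrons. But 8 = 4(2), which is 4n not 4n+2, so it is not aromatic (cyclooctatetraene) — cyclooctatetraene distorts into a non-planar tub to avoid antiaromaticity.
The 6-membered ring is planar and fully conjugated; 3 ring double bonds give 6 π electrons. That satisfies 4n+2 with n=1, so it is aromatic (benzene ring).
The 5-membered ring has one sp³ carbon, so it is not fully conjugated — not aromatic (cyclopentene ring).
The fused 6/5-membered bicyclic (with one sulfur) is a single π system with 9 sp² atoms and 10 π electrons from ring double bonds plus a heteroatom lone pair. 10 = 4(2)+2, so the system is aromatic and both rings count as aromatic (benzothiophene).
The 7-membered ring is planar and fully conjugated; 3 ring double bonds (6 π electrons) plus the carbocation's empty p orbital (0, but keeps the ring conjugated) give 6 π electrons. 6 = 4(1)+2, so it is aromatic (tropylium cation).
6 of the 8 rings are aromatic. Total: 6.

6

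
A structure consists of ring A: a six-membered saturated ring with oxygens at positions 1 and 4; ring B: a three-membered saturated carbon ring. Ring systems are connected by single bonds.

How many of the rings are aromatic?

0

Ring A has only sp³ atoms, so it is not fully conjugated — not aromatic (1,4-dioxane).
Ring B has only sp³ atoms, so it is not fully conjugated — not aromatic (cyclopropane).
No ring is aromatic. Total: 0.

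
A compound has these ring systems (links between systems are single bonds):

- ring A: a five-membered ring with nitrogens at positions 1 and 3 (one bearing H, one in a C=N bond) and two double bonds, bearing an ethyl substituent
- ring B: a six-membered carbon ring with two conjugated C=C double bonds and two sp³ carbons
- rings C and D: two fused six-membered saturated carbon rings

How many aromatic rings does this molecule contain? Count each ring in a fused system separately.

Ring A is fully conjugated (every ring atom contributes a p orbital); 2 ring double bonds (4 π electrons) plus a heteroatom lone pair (2) give 6 π electrons. 6 = 4(1)+2, so ring A is aromatic (imidazole).
Ring B has two sp³ carbons, so it is not fully conjugated — not aromatic (1,3-cyclohexadiene).
Ring C has only sp³ atoms, so it is not fully conjugated — not aromatic (cyclohexane ring).
Ring D has only sp³ atoms, so it is not fully conjugated — not aromatic (cyclohexane ring).
Aromatic: A. Total: 1.

1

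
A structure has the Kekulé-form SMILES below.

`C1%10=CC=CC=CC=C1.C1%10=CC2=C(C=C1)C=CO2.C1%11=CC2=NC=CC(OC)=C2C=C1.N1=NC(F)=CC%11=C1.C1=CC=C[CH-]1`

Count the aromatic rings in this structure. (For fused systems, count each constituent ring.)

The SMILES encodes an eight-membered carbon ring with four alternating C=C double bonds; a six-membered carbon ring with three alternating C=C double bonds, fused to a five-membered ring containing one oxygen and two C=C double bonds; two fused six-membered rings, each with three alternating double bonds; one ring is all carbon and the other has one ring nitrogen; a six-membered ring with two adjacent nitrogens and three alternating double bonds; a five-membered all-carbon ring bearing a negative charge on one carbon, with two C=C double bonds.
The 8-membered ring has only sp² ring atoms; a planar conformation would have a fully conjugated π system of 8 electrons. But 8 = 4(2), which is 4n not 4n+2, so it is not aromatic (cyclooctatetraene) — cyclooctatetraene distorts into a non-planar tub to avoid antiaromaticity.
The fused 6/5-membered bicyclic (with one oxygen) is a single π system with 9 sp² atoms and 10 π electrons from ring double bonds plus a heteroatom lone pair. 10 = 4(2)+2, so the system is aromatic and both rings count as aromatic (benzofuran).
The fused 6/6-membered bicyclic (with one nitrogen) is a single π system with 10 sp² atoms and 10 π electrons from ring double bonds. 10 = 4(2)+2, so the system is aromatic and both rings count as aromatic (quinoline).
The 6-membered ring with two nitrogens (1,2) is fully conjugated (every ring atom contributes a p orbital); 3 ring double bonds give 6 π electrons. 6 = 4(1)+2, so it is aromatic (pyridazine).
The 5-membered ring is planar and fully conjugated; 2 ring double bonds (4 π electrons) plus the carbanion lone pair (2) give 6 π electrons. 6 = 4(1)+2, so it is aromatic (cyclopentadienyl anion).
6 of the 7 rings are aromatic. Total: 6.

6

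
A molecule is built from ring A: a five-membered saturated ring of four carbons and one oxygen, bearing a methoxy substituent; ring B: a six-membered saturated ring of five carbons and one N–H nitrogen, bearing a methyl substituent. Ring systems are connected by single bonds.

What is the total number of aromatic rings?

0

Ring A has only sp³ atoms, so it is not fully conjugated — not aromatic (tetrahydrofuran).
Ring B has only sp³ atoms, so it is not fully conjugated — not aromatic (piperidine).
No ring is aromatic. Total: 0.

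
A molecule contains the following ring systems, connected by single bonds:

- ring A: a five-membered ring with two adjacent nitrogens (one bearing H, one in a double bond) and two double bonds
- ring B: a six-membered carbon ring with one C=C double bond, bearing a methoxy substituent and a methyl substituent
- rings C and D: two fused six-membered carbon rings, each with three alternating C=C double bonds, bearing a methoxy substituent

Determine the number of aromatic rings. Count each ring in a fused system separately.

Ring A is fully conjugated (every ring atom contributes a p orbital); 2 ring double bonds (4 π electrons) plus a heteroatom lone pair (2) give 6 π electrons. That satisfies 4n+2 with n=1, so ring A is aromatic (pyrazole).
Ring B has four sp³ carbons, so it is not fully conjugated — not aromatic (cyclohexene).
Rings C and D form a fused bicyclic system with 10 sp² atoms and 10 π electrons from ring double bonds. 10 = 4(2)+2, so the system is aromatic and both rings count as aromatic (naphthalene).
Aromatic: A, C, D. Total: 3.

3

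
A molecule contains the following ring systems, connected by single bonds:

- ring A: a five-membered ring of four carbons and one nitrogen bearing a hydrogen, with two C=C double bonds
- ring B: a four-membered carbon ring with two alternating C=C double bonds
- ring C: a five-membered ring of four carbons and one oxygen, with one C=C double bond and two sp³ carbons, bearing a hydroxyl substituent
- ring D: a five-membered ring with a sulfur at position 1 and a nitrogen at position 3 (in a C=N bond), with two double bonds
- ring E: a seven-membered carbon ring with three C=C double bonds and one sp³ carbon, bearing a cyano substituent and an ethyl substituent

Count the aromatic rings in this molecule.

2

Ring A is fully conjugated (every ring atom contributes a p orbital); 2 ring double bonds (4 π electrons) plus a heteroatom lone pair (2) give 6 π electrons. That satisfies 4n+2 with n=1, so ring A is aromatic (pyrrole).
Ring B has only sp² ring atoms; a planar conformation would have a fully conjugated π system of 4 electrons. But 4 = 4(1), which is 4n not 4n+2, so ring B is not aromatic (cyclobutadiene) — cyclobutadiene is antiaromatic and distorts to a rectangle.
Ring C has two sp³ carbons, so it is not fully conjugated — not aromatic (2,3-dihydrofuran).
Ring D has a continuous p-orbital overlap around the ring; 2 ring double bonds (4 π electrons) plus a heteroatom lone pair (2) give 6 π electrons. 6 = 4(1)+2, so ring D is aromatic (thiazole).
Ring E has one sp³ carbon, so it is not fully conjugated — not aromatic (cycloheptatriene).
Aromatic: A, D. Total: 2.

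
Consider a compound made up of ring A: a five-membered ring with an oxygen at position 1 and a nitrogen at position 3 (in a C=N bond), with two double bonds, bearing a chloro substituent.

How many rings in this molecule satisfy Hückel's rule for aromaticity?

Ring A has a continuous p-orbital overlap around the ring; 2 ring double bonds (4 π electrons) plus a heteroatom lone pair (2) give 6 π electrons. That satisfies 4n+2 with n=1, so ring A is aromatic (oxazole).

1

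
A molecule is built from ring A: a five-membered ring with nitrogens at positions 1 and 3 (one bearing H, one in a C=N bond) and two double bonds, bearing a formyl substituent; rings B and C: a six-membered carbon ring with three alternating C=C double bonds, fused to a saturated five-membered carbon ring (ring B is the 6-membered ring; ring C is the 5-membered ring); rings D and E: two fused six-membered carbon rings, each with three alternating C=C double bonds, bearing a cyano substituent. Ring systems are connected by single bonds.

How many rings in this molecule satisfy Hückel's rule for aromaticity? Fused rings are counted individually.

4

Ring A has a continuous p-orbital overlap around the ring; 2 ring double bonds (4 π electrons) plus a heteroatom lone pair (2) give 6 π electrons. 6 = 4(1)+2, so ring A is aromatic (imidazole).
Ring B is planar and fully conjugated; 3 ring double bonds give 6 π electrons. That satisfies 4n+2 with n=1, so ring B is aromatic (benzene ring).
Ring C has three sp³ carbons, so it is not fully conjugated — not aromatic (cyclopentane ring).
Rings D and E form a fused bicyclic system with 10 sp² atoms and 10 π electrons from ring double bonds. 10 = 4(2)+2, so the system is aromatic and both rings count as aromatic (naphthalene).
Aromatic: A, B, D, E. Total: 4.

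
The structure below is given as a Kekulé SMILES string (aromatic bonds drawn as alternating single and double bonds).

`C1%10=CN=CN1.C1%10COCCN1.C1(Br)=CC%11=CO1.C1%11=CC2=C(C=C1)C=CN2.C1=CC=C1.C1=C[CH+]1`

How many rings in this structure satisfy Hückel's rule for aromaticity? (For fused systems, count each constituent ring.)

The SMILES encodes a five-membered ring with nitrogens at positions 1 and 3 (one bearing H, one in a C=N bond) and two double bonds; a six-membered saturated ring with an oxygen and an N–H nitrogen at positions 1 and 4; a five-membered ring of four carbons and one oxygen, with two C=C double bonds; a six-membered carbon ring with three alternating C=C double bonds, fused to a five-membered ring containing one N–H nitrogen and two C=C double bonds; a four-membered carbon ring with two alternating C=C double bonds; a three-membered all-carbon ring bearing a positive charge on one carbon, with one C=C double bond.
The 5-membered ring with two nitrogens (one N–H, one =N–) is planar and fully conjugated; 2 ring double bonds (4 π electrons) plus a heteroatom lone pair (2) give 6 π electrons. Since 6 = 4n+2 (n=1), it is aromatic (imidazole).
The 6-membered ring with one oxygen and one N–H (1,4) has only sp³ atoms, so it is not fully conjugated — not aromatic (morpholine).
The 5-membered ring with one oxygen is fully conjugated (every ring atom contributes a p orbital); 2 ring double bonds (4 π electrons) plus a heteroatom lone pair (2) give 6 π electrons. 6 = 4(1)+2, so it is aromatic (furan).
The fused 6/5-membered bicyclic (with one N–H) is a single π system with 9 sp² atoms and 10 π electrons from ring double bonds plus a heteroatom lone pair. 10 = 4(2)+2, so the system is aromatic and both rings count as aromatic (indole).
The 4-membered ring has only sp² ring atoms; a planar conformation would have a fully conjugated π system of 4 electrons. But 4 = 4(1), which is 4n not 4n+2, so it is not aromatic (cyclobutadiene) — cyclobutadiene is antiaromatic and distorts to a rectangle.
The 3-membered ring has a continuous p-orbital overlap around the ring; 1 ring double bond (2 π electrons) plus the carbocation's empty p orbital (0, but keeps the ring conjugated) give 2 π electrons. Since 2 = 4n+2 (n=0), it is aromatic (cyclopropenyl cation).
5 of the 7 rings are aromatic. Total: 5.

5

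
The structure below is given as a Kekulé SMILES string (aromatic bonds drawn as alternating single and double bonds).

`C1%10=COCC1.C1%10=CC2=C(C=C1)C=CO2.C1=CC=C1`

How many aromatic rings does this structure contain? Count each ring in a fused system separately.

The SMILES encodes a five-membered ring of four carbons and one oxygen, with one C=C double bond and two sp³ carbons; a six-membered carbon ring with three alternating C=C double bonds, fused to a five-membered ring containing one oxygen and two C=C double bonds; a four-membered carbon ring with two alternating C=C double bonds.
The 5-membered ring with one oxygen has two sp³ carbons, so it is not fully conjugated — not aromatic (2,3-dihydrofuran).
The fused 6/5-membered bicyclic (with one oxygen) is a single π system with 9 sp² atoms and 10 π electrons from ring double bonds plus a heteroatom lone pair. 10 = 4(2)+2, so the system is aromatic and both rings count as aromatic (benzofuran).
The 4-membered ring has only sp² ring atoms; a planar conformation would have a fully conjugated π system of 4 electrons. But 4 = 4(1), which is 4n not 4n+2, so it is not aromatic (cyclobutadiene) — cyclobutadiene is antiaromatic and distorts to a rectangle.
2 of the 4 rings are aromatic. Total: 2.

2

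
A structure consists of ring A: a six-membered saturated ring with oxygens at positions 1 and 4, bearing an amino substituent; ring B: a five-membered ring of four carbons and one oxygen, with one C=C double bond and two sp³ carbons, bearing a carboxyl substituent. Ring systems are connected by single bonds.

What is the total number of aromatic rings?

Ring A has only sp³ atoms, so it is not fully conjugated — not aromatic (1,4-dioxane).
Ring B has two sp³ carbons, so it is not fully conjugated — not aromatic (2,3-dihydrofuran).
No ring is aromatic. Total: 0.

0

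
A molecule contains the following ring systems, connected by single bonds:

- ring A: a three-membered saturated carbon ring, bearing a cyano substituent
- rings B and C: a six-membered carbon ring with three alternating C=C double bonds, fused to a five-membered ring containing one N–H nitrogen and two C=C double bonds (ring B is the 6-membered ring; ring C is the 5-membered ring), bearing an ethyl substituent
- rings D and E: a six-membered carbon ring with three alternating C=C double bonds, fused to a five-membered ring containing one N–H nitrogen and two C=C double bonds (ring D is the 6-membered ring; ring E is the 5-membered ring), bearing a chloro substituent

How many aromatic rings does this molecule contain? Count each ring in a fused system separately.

Ring A has only sp³ atoms, so it is not fully conjugated — not aromatic (cyclopropane).
Rings B and C form a fused bicyclic system (with one N–H) with 9 sp² atoms and 10 π electrons from ring double bonds plus a heteroatom lone pair. 10 = 4(2)+2, so the system is aromatic and both rings count as aromatic (indole).
Rings D and E form a fused bicyclic system (with one N–H) with 9 sp² atoms and 10 π electrons from ring double bonds plus a heteroatom lone pair. 10 = 4(2)+2, so the system is aromatic and both rings count as aromatic (indole).
Aromatic: B, C, D, E. Total: 4.

4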